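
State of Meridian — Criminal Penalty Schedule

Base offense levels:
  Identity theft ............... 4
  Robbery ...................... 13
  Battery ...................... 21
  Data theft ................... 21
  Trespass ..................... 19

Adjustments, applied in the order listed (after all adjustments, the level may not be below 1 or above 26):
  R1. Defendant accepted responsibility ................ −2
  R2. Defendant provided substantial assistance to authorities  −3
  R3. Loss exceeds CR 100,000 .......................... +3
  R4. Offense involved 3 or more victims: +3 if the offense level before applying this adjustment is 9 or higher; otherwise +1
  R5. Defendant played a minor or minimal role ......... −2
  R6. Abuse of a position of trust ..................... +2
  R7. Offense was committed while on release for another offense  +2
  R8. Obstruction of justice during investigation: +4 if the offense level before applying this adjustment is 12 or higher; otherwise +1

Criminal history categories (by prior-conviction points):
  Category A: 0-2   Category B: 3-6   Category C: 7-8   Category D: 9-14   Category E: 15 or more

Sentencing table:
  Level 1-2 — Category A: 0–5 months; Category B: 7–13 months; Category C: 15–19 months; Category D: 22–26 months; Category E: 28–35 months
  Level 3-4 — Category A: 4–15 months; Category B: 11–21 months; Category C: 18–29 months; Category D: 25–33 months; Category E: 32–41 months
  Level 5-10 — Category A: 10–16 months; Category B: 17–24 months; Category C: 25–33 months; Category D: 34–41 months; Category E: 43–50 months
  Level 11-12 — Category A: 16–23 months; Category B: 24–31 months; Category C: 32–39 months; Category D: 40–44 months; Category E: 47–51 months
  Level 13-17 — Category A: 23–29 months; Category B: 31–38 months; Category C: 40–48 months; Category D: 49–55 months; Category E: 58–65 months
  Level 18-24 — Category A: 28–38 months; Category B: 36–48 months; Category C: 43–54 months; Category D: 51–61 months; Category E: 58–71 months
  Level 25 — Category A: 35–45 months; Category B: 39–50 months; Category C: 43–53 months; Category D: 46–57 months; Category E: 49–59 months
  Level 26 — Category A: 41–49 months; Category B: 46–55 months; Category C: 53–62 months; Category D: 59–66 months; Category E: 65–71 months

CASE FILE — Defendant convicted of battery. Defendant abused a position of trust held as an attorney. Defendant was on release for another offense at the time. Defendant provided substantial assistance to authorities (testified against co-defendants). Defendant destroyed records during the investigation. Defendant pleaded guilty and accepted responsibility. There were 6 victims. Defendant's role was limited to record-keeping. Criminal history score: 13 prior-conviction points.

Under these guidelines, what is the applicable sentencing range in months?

Base offense level for battery: 21.
R1 applies: 21 − 2 = 19.
R2 applies: 19 − 3 = 16.
R4 applies (level before this adjustment is 16 ≥ 9, so +3): 16 + 3 = 19.
R5 applies: 19 − 2 = 17.
R6 applies: 17 + 2 = 19.
R7 applies: 19 + 2 = 21.
R8 applies (level before this adjustment is 21 ≥ 12, so +4): 21 + 4 = 25.
Final offense level: 25.
Criminal history: 13 prior points → Category D (9-14).
Level 25 falls in the 25 band.
Grid: Level 25 × Category D = 46-57 months.

46-57 months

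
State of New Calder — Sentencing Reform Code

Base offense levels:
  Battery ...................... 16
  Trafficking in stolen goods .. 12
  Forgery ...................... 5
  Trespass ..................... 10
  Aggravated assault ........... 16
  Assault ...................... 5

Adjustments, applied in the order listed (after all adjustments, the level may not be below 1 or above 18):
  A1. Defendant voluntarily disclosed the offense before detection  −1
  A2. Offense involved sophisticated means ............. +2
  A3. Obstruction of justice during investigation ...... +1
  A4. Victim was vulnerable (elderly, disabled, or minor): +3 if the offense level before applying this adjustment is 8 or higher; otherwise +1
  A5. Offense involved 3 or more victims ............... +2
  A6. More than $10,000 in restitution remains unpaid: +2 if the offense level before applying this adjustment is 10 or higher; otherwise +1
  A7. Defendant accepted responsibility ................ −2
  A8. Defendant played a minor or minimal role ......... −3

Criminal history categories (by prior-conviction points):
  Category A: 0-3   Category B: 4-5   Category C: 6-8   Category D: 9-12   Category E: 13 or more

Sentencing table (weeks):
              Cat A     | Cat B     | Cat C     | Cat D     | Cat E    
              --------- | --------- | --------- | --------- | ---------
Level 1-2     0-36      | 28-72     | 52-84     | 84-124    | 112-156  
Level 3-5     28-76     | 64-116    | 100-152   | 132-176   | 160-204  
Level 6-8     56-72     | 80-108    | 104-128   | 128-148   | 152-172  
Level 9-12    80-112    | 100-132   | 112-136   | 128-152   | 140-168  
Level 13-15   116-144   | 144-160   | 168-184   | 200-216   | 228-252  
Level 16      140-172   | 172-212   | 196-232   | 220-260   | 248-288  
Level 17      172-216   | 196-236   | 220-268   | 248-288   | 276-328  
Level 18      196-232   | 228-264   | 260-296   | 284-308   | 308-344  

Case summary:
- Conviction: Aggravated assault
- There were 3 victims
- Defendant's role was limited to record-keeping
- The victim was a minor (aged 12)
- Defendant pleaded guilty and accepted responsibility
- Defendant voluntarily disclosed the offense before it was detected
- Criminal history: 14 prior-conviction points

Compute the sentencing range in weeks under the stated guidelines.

Base offense level for aggravated assault: 16.
A1 applies: 16 − 1 = 15.
A4 applies (level before this adjustment is 15 ≥ 8, so +3): 15 + 3 = 18.
A5 applies: 18 + 2 = 20.
A7 applies: 20 − 2 = 18.
A8 applies: 18 − 3 = 15.
Final offense level: 15.
Criminal history: 14 prior points → Category E (13+).
Level 15 falls in the 13-15 band.
Grid: Level 13-15 × Category E = 228-252 weeks.

228-252 weeks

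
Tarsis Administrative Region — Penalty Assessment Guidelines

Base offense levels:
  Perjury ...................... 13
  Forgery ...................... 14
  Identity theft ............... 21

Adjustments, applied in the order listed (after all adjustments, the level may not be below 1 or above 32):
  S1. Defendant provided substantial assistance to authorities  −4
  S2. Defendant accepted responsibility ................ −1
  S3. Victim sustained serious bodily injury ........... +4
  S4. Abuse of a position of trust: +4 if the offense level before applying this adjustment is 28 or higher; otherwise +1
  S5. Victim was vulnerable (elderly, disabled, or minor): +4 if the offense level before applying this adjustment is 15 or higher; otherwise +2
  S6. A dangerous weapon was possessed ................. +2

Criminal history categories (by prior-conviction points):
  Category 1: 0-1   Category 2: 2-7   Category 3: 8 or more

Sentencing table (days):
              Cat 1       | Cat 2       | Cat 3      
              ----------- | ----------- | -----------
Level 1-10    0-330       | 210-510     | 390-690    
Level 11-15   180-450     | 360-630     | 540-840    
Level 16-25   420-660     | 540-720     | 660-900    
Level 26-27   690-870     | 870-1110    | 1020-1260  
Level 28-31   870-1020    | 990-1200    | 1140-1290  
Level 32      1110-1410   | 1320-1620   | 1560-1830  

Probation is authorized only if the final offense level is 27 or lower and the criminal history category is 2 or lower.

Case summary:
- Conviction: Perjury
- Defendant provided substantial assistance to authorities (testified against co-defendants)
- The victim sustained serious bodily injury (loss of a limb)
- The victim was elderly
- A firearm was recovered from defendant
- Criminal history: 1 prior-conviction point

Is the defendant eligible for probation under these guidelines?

Base offense level for perjury: 13.
S1 applies: 13 − 4 = 9.
S2 does not apply.
S3 applies: 9 + 4 = 13.
S4 does not apply.
S5 applies (level before this adjustment is 13 < 15, so +2): 13 + 2 = 15.
S6 applies: 15 + 2 = 17.
Final offense level: 17.
Criminal history: 1 prior point → Category 1 (0-1).
Level 17 falls in the 16-25 band.
Grid: Level 16-25 × Category 1 = 420-660 days.
Probation check: level 17 ≤ 27 and category 1 ≤ 2 → eligible.

Yes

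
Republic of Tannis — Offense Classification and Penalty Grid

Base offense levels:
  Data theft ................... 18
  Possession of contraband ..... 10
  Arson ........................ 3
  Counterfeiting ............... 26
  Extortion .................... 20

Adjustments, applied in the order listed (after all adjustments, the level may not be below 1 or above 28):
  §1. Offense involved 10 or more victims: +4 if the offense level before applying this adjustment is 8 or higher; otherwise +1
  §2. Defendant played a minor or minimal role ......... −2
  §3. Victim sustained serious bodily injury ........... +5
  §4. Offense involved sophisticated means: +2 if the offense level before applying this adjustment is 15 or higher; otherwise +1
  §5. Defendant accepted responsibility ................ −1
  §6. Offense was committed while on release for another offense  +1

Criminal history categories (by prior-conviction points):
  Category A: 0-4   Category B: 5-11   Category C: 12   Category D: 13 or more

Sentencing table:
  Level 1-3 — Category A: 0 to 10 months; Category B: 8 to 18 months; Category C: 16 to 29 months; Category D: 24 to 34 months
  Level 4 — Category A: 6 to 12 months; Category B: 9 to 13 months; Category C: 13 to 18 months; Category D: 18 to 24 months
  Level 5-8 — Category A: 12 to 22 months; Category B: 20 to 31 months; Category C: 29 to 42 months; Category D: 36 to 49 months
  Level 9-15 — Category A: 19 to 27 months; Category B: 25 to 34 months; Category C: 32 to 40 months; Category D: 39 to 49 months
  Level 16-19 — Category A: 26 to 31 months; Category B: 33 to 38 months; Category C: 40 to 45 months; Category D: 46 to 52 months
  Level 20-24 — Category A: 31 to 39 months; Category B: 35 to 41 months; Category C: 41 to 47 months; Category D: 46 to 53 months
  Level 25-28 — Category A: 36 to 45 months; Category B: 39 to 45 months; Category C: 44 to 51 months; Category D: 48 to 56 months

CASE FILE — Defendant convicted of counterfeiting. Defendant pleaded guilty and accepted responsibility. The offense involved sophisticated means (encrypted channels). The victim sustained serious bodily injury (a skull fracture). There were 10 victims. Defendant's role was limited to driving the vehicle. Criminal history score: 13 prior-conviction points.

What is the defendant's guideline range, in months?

Base offense level for counterfeiting: 26.
§1 applies (level before this adjustment is 26 ≥ 8, so +4): 26 + 4 = 30.
§2 applies: 30 − 2 = 28.
§3 applies: 28 + 5 = 33.
§4 applies (level before this adjustment is 33 ≥ 15, so +2): 33 + 2 = 35.
§5 applies: 35 − 1 = 34.
§6 does not apply.
Level 34 exceeds the maximum of 28; capped at 28.
Final offense level: 28.
Criminal history: 13 prior points → Category D (13+).
Level 28 falls in the 25-28 band.
Grid: Level 25-28 × Category D = 48-56 months.

48-56 months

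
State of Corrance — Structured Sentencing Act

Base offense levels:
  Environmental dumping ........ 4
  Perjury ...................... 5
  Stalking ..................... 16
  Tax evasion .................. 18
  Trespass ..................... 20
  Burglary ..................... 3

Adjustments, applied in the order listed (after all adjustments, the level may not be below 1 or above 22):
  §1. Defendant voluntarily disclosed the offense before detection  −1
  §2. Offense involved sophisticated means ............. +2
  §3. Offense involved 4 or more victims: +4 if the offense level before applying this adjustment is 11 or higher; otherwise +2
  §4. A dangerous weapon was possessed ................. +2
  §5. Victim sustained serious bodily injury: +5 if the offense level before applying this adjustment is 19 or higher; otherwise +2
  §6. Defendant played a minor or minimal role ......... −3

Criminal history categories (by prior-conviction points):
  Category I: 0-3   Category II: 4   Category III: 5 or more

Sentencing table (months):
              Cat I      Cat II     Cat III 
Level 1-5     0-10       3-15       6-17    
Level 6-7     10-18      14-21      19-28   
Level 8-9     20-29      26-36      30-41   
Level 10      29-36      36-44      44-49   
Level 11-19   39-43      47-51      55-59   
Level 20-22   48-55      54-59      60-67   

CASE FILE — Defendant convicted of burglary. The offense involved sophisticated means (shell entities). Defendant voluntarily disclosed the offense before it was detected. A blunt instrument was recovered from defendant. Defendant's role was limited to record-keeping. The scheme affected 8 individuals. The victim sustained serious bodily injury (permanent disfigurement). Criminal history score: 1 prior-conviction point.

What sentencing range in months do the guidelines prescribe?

Base offense level for burglary: 3.
§1 applies: 3 − 1 = 2.
§2 applies: 2 + 2 = 4.
§3 applies (level before this adjustment is 4 < 11, so +2): 4 + 2 = 6.
§4 applies: 6 + 2 = 8.
§5 applies (level before this adjustment is 8 < 19, so +2): 8 + 2 = 10.
§6 applies: 10 − 3 = 7.
Final offense level: 7.
Criminal history: 1 prior point → Category I (0-3).
Level 7 falls in the 6-7 band.
Grid: Level 6-7 × Category I = 10-18 months.

10-18 months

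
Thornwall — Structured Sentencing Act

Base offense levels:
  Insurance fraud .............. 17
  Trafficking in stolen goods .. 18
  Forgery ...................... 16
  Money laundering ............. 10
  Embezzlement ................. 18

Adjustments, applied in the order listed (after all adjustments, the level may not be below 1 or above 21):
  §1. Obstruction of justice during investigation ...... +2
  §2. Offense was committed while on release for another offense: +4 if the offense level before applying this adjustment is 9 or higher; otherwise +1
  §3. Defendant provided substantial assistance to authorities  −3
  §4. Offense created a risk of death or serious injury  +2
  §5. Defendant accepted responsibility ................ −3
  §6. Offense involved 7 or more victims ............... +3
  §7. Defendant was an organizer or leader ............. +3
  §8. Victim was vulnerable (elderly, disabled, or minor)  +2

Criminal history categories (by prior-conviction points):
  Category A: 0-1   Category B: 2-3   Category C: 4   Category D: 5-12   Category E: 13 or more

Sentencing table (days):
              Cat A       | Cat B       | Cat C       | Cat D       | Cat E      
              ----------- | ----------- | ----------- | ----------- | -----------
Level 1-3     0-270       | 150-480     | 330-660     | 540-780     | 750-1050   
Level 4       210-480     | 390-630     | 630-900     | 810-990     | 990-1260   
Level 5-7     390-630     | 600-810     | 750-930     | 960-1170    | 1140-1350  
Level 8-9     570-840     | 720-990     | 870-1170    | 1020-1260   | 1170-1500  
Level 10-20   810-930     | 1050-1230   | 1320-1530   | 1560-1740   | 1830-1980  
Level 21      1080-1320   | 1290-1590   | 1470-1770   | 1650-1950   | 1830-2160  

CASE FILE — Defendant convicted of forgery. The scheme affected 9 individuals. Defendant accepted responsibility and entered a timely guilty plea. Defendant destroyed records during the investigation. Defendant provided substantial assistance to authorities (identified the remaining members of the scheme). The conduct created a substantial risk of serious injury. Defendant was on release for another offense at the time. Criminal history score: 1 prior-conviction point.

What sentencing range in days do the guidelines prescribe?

Base offense level for forgery: 16.
§1 applies: 16 + 2 = 18.
§2 applies (level before this adjustment is 18 ≥ 9, so +4): 18 + 4 = 22.
§3 applies: 22 − 3 = 19.
§4 applies: 19 + 2 = 21.
§5 applies: 21 − 3 = 18.
§6 applies: 18 + 3 = 21.
§7 does not apply.
Final offense level: 21.
Criminal history: 1 prior point → Category A (0-1).
Level 21 falls in the 21 band.
Grid: Level 21 × Category A = 1080-1320 days.

1080-1320 days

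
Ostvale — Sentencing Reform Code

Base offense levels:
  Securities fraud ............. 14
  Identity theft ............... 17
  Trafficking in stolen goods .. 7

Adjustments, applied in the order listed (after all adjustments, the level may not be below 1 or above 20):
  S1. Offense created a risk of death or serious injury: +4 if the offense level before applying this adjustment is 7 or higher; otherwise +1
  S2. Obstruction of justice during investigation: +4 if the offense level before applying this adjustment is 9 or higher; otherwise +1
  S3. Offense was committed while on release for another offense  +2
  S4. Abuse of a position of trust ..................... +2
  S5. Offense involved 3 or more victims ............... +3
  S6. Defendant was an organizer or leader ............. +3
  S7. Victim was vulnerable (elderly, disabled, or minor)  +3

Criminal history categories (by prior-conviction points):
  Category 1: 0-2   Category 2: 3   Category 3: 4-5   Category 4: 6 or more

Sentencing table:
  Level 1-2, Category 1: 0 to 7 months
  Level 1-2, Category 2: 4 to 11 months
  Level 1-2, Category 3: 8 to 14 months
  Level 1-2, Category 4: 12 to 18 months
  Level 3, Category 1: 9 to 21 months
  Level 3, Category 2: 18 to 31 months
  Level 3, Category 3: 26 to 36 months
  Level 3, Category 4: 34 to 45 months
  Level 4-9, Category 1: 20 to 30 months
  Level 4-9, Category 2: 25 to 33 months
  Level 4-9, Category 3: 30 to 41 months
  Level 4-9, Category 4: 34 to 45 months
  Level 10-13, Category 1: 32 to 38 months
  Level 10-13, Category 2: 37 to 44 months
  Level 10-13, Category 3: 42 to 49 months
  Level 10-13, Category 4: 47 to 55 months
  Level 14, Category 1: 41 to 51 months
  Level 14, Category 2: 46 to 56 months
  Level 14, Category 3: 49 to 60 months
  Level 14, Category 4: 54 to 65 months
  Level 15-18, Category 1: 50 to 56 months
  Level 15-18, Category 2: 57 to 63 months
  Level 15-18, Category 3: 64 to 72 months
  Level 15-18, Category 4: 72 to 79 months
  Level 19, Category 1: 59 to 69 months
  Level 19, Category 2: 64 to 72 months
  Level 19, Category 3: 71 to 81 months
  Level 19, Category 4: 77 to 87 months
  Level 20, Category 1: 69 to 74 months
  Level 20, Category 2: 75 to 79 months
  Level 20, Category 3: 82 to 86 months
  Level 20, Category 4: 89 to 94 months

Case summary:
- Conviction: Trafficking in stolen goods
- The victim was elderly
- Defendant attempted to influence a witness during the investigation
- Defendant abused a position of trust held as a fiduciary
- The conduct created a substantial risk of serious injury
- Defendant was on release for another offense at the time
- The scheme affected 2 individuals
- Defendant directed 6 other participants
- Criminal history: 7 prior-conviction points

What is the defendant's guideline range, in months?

Base offense level for trafficking in stolen goods: 7.
S1 applies (level before this adjustment is 7 ≥ 7, so +4): 7 + 4 = 11.
S2 applies (level before this adjustment is 11 ≥ 9, so +4): 11 + 4 = 15.
S3 applies: 15 + 2 = 17.
S4 applies: 17 + 2 = 19.
S6 applies: 19 + 3 = 22.
S7 applies: 22 + 3 = 25.
Level 25 exceeds the maximum of 20; capped at 20.
Final offense level: 20.
Criminal history: 7 prior points → Category 4 (6+).
Level 20 falls in the 20 band.
Grid: Level 20 × Category 4 = 89-94 months.

89-94 months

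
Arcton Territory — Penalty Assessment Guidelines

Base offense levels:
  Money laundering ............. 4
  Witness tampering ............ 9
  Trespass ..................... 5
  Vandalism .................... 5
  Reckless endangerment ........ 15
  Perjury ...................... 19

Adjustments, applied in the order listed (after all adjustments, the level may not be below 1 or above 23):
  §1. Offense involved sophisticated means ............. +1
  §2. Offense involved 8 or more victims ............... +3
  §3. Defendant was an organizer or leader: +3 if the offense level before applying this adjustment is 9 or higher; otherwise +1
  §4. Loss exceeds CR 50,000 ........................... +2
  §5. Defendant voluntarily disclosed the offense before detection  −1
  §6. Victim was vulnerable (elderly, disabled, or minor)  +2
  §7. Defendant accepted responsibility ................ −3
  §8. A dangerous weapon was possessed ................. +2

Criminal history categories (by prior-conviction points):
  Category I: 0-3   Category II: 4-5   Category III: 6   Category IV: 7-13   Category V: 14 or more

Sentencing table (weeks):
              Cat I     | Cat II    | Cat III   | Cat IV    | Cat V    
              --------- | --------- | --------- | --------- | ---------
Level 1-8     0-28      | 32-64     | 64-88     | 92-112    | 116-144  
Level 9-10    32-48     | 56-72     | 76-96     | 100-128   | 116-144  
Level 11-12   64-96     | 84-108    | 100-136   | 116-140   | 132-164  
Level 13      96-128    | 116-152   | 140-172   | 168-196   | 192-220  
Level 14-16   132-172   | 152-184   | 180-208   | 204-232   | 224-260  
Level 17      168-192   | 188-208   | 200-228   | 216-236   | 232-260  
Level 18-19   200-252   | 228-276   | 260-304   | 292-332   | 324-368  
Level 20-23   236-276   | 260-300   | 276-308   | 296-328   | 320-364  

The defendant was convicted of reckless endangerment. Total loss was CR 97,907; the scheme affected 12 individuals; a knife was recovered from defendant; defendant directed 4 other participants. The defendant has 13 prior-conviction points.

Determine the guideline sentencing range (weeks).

Base offense level for reckless endangerment: 15.
§1 does not apply.
§2 applies: 15 + 3 = 18.
§3 applies (level before this adjustment is 18 ≥ 9, so +3): 18 + 3 = 21.
§4 applies: 21 + 2 = 23.
§5 does not apply.
§6 does not apply.
§7 does not apply.
§8 applies: 23 + 2 = 25.
Level 25 exceeds the maximum of 23; capped at 23.
Final offense level: 23.
Criminal history: 13 prior points → Category IV (7-13).
Level 23 falls in the 20-23 band.
Grid: Level 20-23 × Category IV = 296-328 weeks.

296-328 weeks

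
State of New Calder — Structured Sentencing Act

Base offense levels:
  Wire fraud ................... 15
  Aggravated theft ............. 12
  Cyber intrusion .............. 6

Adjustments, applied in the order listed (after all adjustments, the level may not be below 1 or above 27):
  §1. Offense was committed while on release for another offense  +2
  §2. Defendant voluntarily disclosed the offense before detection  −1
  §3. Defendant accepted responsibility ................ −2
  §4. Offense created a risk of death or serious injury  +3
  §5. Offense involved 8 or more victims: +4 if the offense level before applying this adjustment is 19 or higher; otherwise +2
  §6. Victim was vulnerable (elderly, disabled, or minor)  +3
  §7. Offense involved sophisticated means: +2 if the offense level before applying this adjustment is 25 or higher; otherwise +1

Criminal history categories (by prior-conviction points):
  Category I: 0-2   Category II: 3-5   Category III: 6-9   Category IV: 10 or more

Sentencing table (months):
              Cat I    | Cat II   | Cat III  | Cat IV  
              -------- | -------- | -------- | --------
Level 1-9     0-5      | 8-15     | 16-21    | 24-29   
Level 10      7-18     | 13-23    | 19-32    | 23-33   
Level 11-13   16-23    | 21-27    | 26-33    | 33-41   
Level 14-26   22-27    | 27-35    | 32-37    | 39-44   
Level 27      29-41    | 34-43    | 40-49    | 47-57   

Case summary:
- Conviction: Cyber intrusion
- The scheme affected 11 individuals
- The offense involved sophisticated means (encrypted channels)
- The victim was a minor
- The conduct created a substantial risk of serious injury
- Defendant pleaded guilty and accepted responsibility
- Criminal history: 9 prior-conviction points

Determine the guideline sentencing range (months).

26-33 months

Base offense level for cyber intrusion: 6.
§3 applies: 6 − 2 = 4.
§4 applies: 4 + 3 = 7.
§5 applies (level before this adjustment is 7 < 19, so +2): 7 + 2 = 9.
§6 applies: 9 + 3 = 12.
§7 applies (level before this adjustment is 12 < 25, so +1): 12 + 1 = 13.
Final offense level: 13.
Criminal history: 9 prior points → Category III (6-9).
Level 13 falls in the 11-13 band.
Grid: Level 11-13 × Category III = 26-33 months.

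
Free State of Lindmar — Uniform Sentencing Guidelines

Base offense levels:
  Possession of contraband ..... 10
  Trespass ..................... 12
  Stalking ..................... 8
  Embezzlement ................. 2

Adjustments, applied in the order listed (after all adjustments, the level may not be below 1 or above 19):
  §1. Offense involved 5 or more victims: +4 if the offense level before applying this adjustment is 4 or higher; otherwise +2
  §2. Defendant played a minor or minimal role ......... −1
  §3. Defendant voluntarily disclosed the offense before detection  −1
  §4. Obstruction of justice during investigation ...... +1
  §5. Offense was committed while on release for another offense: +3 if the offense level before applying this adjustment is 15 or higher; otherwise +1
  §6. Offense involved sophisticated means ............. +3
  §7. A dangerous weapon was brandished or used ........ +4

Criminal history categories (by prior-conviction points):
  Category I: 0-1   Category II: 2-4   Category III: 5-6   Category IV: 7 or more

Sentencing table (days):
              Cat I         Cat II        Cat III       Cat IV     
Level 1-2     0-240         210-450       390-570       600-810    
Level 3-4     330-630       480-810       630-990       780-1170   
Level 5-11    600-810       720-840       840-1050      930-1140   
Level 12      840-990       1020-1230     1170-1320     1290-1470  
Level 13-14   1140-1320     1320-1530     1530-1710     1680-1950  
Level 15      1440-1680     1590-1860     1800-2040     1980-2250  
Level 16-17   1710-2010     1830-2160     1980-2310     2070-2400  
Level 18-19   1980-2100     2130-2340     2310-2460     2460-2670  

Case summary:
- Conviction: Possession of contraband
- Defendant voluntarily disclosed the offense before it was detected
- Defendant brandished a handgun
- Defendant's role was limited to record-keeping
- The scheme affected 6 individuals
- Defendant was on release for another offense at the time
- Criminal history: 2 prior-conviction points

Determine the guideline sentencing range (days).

1830-2160 days

Base offense level for possession of contraband: 10.
§1 applies (level before this adjustment is 10 ≥ 4, so +4): 10 + 4 = 14.
§2 applies: 14 − 1 = 13.
§3 applies: 13 − 1 = 12.
§4 does not apply.
§5 applies (level before this adjustment is 12 < 15, so +1): 12 + 1 = 13.
§6 does not apply.
§7 applies: 13 + 4 = 17.
Final offense level: 17.
Criminal history: 2 prior points → Category II (2-4).
Level 17 falls in the 16-17 band.
Grid: Level 16-17 × Category II = 1830-2160 days.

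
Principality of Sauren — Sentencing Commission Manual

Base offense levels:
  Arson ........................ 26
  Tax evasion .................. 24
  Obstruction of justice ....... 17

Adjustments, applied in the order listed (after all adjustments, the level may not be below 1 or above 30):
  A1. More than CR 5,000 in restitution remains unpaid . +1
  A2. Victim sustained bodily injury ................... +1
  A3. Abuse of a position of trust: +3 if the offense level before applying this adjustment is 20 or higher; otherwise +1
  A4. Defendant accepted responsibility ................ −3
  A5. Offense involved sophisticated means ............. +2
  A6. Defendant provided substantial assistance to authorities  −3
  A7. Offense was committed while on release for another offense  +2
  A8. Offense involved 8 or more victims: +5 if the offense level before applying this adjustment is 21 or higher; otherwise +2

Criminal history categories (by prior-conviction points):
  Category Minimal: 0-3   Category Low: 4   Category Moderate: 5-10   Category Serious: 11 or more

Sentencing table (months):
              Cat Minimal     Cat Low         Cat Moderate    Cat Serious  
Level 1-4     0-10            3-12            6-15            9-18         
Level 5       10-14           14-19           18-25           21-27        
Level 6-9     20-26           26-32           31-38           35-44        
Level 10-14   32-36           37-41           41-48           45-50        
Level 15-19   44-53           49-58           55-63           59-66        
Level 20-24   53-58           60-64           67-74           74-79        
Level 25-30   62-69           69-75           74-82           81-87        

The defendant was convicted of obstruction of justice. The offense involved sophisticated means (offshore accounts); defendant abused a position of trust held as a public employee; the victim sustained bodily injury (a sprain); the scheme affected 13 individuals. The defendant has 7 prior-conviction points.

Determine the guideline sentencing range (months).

74-82 months

Base offense level for obstruction of justice: 17.
A1 does not apply.
A2 applies: 17 + 1 = 18.
A3 applies (level before this adjustment is 18 < 20, so +1): 18 + 1 = 19.
A4 does not apply.
A5 applies: 19 + 2 = 21.
A8 applies (level before this adjustment is 21 ≥ 21, so +5): 21 + 5 = 26.
Final offense level: 26.
Criminal history: 7 prior points → Category Moderate (5-10).
Level 26 falls in the 25-30 band.
Grid: Level 25-30 × Category Moderate = 74-82 months.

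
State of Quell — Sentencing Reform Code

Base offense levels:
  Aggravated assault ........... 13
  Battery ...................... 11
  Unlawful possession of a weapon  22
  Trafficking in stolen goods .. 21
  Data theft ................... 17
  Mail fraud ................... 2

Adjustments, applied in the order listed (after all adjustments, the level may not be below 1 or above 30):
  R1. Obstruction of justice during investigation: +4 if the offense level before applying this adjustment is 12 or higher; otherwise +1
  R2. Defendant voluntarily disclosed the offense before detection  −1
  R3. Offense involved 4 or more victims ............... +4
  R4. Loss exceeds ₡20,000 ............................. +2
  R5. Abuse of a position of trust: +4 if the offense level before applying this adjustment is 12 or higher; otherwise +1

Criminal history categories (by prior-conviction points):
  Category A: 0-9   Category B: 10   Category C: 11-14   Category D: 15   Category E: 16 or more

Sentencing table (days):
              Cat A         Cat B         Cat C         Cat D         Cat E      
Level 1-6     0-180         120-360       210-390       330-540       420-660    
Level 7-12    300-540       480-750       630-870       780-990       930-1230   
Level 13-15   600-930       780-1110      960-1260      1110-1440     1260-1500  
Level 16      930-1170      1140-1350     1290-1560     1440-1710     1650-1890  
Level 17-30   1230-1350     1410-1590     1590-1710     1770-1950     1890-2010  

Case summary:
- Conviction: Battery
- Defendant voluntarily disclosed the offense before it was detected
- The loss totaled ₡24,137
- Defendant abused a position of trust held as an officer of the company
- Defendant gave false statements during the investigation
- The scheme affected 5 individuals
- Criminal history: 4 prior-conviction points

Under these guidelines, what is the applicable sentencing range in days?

Base offense level for battery: 11.
R1 applies (level before this adjustment is 11 < 12, so +1): 11 + 1 = 12.
R2 applies: 12 − 1 = 11.
R3 applies: 11 + 4 = 15.
R4 applies: 15 + 2 = 17.
R5 applies (level before this adjustment is 17 ≥ 12, so +4): 17 + 4 = 21.
Final offense level: 21.
Criminal history: 4 prior points → Category A (0-9).
Level 21 falls in the 17-30 band.
Grid: Level 17-30 × Category A = 1230-1350 days.

1230-1350 days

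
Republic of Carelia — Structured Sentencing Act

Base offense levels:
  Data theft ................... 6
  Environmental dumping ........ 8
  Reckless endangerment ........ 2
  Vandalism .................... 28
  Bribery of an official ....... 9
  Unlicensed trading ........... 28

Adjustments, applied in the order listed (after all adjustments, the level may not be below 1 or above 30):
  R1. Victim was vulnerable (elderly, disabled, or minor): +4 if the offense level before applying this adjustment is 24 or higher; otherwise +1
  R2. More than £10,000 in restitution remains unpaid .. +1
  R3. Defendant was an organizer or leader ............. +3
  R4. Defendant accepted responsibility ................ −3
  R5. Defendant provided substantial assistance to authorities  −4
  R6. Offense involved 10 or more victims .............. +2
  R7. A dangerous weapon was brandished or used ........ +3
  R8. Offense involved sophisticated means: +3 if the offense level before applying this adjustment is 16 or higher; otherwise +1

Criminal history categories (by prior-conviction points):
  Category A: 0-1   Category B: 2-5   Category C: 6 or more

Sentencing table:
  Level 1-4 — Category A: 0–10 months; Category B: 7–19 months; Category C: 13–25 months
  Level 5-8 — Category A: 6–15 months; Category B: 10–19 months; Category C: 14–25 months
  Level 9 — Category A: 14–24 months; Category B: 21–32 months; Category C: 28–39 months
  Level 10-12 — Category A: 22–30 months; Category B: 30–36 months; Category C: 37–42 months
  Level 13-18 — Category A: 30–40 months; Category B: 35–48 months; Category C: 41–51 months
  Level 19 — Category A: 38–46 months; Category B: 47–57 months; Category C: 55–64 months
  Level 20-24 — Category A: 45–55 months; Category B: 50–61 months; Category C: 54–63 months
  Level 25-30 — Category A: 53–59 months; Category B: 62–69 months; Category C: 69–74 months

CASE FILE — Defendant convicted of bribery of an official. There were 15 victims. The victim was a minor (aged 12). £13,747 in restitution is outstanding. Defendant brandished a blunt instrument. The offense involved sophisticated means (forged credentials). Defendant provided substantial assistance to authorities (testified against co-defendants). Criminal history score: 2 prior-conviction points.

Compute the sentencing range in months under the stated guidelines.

35-48 months

Base offense level for bribery of an official: 9.
R1 applies (level before this adjustment is 9 < 24, so +1): 9 + 1 = 10.
R2 applies: 10 + 1 = 11.
R3 does not apply.
R5 applies: 11 − 4 = 7.
R6 applies: 7 + 2 = 9.
R7 applies: 9 + 3 = 12.
R8 applies (level before this adjustment is 12 < 16, so +1): 12 + 1 = 13.
Final offense level: 13.
Criminal history: 2 prior points → Category B (2-5).
Level 13 falls in the 13-18 band.
Grid: Level 13-18 × Category B = 35-48 months.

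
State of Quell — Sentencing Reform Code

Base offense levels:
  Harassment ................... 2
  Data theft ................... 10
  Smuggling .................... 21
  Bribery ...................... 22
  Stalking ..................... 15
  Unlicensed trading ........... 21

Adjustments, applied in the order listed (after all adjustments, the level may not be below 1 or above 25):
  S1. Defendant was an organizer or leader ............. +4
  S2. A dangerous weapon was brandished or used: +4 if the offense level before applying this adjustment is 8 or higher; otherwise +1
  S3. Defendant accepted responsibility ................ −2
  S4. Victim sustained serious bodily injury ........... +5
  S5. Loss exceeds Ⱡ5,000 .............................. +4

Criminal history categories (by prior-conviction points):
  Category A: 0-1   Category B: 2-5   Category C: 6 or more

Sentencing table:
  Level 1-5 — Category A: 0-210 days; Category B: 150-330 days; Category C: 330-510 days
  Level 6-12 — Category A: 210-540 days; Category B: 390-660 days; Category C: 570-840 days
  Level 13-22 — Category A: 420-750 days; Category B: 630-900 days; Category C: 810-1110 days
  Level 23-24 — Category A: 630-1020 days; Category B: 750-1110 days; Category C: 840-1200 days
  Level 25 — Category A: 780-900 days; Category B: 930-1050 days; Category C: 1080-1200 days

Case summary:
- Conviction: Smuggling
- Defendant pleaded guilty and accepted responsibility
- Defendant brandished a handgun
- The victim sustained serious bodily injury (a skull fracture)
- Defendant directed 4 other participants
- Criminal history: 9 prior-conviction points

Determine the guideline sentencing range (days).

1080-1200 days

Base offense level for smuggling: 21.
S1 applies: 21 + 4 = 25.
S2 applies (level before this adjustment is 25 ≥ 8, so +4): 25 + 4 = 29.
S3 applies: 29 − 2 = 27.
S4 applies: 27 + 5 = 32.
Level 32 exceeds the maximum of 25; capped at 25.
Final offense level: 25.
Criminal history: 9 prior points → Category C (6+).
Level 25 falls in the 25 band.
Grid: Level 25 × Category C = 1080-1200 days.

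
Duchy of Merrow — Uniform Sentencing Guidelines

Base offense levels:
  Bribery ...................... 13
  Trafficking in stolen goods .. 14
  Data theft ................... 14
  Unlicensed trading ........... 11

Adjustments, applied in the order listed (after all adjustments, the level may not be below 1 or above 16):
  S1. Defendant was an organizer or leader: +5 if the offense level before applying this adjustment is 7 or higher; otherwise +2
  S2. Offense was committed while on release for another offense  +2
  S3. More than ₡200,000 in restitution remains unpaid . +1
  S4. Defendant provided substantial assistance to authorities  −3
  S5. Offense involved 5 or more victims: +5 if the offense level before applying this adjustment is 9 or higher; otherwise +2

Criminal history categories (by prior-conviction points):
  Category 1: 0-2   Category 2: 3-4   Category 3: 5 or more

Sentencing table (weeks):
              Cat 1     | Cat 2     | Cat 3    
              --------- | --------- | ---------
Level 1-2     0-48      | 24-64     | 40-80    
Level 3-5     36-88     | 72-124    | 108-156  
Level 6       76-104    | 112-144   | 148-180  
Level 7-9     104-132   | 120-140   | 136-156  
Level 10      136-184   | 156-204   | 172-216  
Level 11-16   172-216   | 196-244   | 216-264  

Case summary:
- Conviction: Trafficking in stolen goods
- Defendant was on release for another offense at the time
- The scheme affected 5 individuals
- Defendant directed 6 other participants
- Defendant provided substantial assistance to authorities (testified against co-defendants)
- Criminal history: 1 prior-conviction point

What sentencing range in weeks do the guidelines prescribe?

Base offense level for trafficking in stolen goods: 14.
S1 applies (level before this adjustment is 14 ≥ 7, so +5): 14 + 5 = 19.
S2 applies: 19 + 2 = 21.
S4 applies: 21 − 3 = 18.
S5 applies (level before this adjustment is 18 ≥ 9, so +5): 18 + 5 = 23.
Level 23 exceeds the maximum of 16; capped at 16.
Final offense level: 16.
Criminal history: 1 prior point → Category 1 (0-2).
Level 16 falls in the 11-16 band.
Grid: Level 11-16 × Category 1 = 172-216 weeks.

172-216 weeks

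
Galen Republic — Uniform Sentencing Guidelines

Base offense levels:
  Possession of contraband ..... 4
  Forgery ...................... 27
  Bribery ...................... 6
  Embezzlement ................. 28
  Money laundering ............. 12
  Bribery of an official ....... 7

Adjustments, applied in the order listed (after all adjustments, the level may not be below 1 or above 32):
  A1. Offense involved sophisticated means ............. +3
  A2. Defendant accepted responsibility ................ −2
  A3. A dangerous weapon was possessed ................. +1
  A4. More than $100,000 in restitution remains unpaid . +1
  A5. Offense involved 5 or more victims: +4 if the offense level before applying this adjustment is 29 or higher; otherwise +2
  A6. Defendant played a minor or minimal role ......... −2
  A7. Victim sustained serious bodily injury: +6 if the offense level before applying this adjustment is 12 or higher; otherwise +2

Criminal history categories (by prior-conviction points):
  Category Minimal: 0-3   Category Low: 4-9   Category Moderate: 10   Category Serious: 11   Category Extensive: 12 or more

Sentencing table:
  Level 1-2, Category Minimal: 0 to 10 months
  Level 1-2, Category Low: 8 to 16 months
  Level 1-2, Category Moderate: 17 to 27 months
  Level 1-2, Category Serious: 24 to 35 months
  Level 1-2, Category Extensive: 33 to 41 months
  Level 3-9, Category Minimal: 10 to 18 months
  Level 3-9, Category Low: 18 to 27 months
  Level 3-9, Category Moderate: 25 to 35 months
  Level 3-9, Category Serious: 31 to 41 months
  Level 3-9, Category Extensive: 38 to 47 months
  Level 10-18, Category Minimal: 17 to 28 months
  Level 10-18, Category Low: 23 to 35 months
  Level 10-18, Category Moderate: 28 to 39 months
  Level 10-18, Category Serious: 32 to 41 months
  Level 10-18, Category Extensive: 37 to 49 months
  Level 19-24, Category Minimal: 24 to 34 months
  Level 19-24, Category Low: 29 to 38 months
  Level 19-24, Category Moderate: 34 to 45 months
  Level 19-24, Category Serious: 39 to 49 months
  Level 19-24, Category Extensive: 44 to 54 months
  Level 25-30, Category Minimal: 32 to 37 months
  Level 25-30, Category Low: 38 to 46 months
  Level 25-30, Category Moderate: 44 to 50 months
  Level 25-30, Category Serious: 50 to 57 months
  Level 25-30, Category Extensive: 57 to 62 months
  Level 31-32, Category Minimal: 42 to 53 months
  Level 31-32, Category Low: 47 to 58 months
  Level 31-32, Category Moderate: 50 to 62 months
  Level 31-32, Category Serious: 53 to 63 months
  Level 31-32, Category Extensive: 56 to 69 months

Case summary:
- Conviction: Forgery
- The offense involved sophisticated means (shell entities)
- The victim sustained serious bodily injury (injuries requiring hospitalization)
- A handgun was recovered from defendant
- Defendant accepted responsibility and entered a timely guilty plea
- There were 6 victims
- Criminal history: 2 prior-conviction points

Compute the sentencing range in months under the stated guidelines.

Base offense level for forgery: 27.
A1 applies: 27 + 3 = 30.
A2 applies: 30 − 2 = 28.
A3 applies: 28 + 1 = 29.
A5 applies (level before this adjustment is 29 ≥ 29, so +4): 29 + 4 = 33.
A7 applies (level before this adjustment is 33 ≥ 12, so +6): 33 + 6 = 39.
Level 39 exceeds the maximum of 32; capped at 32.
Final offense level: 32.
Criminal history: 2 prior points → Category Minimal (0-3).
Level 32 falls in the 31-32 band.
Grid: Level 31-32 × Category Minimal = 42-53 months.

42-53 months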